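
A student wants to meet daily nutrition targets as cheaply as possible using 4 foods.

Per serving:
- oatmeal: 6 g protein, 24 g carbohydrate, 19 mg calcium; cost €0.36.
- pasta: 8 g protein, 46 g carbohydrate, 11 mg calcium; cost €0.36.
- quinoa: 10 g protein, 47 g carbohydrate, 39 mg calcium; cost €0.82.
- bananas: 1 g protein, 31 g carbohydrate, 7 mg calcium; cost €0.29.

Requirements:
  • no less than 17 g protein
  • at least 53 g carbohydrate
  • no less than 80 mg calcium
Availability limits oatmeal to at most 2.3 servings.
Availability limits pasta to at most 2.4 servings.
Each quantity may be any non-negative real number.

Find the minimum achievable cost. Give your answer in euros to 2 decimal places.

Let x1 = servings of oatmeal, x2 = servings of pasta, x3 = servings of quinoa, x4 = servings of bananas.
Minimize 0.36x1 + 0.36x2 + 0.82x3 + 0.29x4 with:
  6x1 + 8x2 + 10x3 + 1x4 ≥ 17   (protein)
  24x1 + 46x2 + 47x3 + 31x4 ≥ 53   (carbohydrate)
  19x1 + 11x2 + 39x3 + 7x4 ≥ 80   (calcium)
  x1 ≤ 2.3
  x2 ≤ 2.4
  x1, x2, x3, x4 ≥ 0.
The minimum-cost mix takes nothing from pasta, bananas — only oatmeal, quinoa. There the calcium and the oatmeal cap constraints are tight.
Optimal quantities: oatmeal = 2.3 servings, quinoa = 0.9308 servings.
Hence cost = 0.36·2.3 + 0.82·0.9308 = €1.5913.

€1.59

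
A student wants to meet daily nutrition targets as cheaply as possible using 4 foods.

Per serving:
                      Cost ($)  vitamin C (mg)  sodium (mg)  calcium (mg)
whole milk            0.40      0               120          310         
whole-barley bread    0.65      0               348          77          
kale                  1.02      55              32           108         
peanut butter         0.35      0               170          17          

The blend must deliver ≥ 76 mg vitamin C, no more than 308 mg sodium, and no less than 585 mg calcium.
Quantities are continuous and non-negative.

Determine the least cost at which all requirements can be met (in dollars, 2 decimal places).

Set it up as a linear program. Let x1 = servings of whole milk, x2 = servings of whole-barley bread, x3 = servings of kale, x4 = servings of peanut butter.
Minimise 0.4x1 + 0.65x2 + 1.02x3 + 0.35x4 subject to:
  55x3 ≥ 76   (vitamin C)
  120x1 + 348x2 + 32x3 + 170x4 ≤ 308   (sodium)
  310x1 + 77x2 + 108x3 + 17x4 ≥ 585   (calcium)
  x1, x2, x3, x4 ≥ 0.
The minimum-cost mix takes nothing from whole-barley bread, peanut butter — only whole milk, kale. Binding constraints: vitamin C and calcium.
Solving gives x1 = 1.406, x3 = 1.382.
Objective = 0.4·1.406 + 1.02·1.382 = 1.9720.

$1.97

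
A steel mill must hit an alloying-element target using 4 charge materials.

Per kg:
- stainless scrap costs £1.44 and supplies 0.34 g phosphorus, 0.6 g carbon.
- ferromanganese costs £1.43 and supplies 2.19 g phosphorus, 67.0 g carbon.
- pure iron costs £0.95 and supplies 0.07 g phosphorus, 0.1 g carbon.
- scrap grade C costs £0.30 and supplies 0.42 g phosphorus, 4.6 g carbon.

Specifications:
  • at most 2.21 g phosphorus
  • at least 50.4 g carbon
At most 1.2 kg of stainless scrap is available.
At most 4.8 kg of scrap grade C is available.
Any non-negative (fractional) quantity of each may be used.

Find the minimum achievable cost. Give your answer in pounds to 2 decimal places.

Let x1 = kg of stainless scrap, x2 = kg of ferromanganese, x3 = kg of pure iron, x4 = kg of scrap grade C.
Minimise 1.44x1 + 1.43x2 + 0.95x3 + 0.3x4 subject to:
  0.34x1 + 2.19x2 + 0.07x3 + 0.42x4 ≤ 2.21   (phosphorus)
  0.6x1 + 67x2 + 0.1x3 + 4.6x4 ≥ 50.4   (carbon)
  x1 ≤ 1.2
  x4 ≤ 4.8
  x1, x2, x3, x4 ≥ 0.
The cheapest feasible vertex uses only ferromanganese; stainless scrap, pure iron, scrap grade C are not used. The carbon requirement is met with equality.
That vertex is x2 = 0.7522.
Total cost: 1.43·0.7522 = 1.0756.

£1.08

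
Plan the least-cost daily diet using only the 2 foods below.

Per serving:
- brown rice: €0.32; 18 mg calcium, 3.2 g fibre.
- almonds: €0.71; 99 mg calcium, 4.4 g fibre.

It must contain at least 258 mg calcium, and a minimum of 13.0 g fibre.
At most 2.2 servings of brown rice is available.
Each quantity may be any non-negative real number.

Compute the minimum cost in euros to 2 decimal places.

Let x1 = servings of brown rice, x2 = servings of almonds.
Minimise 0.32x1 + 0.71x2 s.t.:
  18x1 + 99x2 ≥ 258   (calcium)
  3.2x1 + 4.4x2 ≥ 13   (fibre)
  x1 ≤ 2.2
  x1, x2 ≥ 0.
Both inputs are positive at the optimum. Binding constraints: calcium and fibre.
So brown rice = 0.6389 servings, almonds = 2.49 servings.
Objective = 0.32·0.6389 + 0.71·2.49 = 1.9723.

€1.97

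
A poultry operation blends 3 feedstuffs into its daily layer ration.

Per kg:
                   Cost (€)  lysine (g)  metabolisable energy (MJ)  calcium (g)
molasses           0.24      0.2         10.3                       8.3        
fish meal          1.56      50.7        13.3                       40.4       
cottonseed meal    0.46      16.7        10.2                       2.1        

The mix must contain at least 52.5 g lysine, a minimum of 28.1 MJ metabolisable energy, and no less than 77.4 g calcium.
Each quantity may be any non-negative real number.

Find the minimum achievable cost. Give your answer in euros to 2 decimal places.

€2.64

Treat it as an LP. Let x1 = kg of molasses, x2 = kg of fish meal, x3 = kg of cottonseed meal.
min 0.24x1 + 1.56x2 + 0.46x3 subject to:
  0.2x1 + 50.7x2 + 16.7x3 ≥ 52.5   (lysine)
  10.3x1 + 13.3x2 + 10.2x3 ≥ 28.1   (metabolisable energy)
  8.3x1 + 40.4x2 + 2.1x3 ≥ 77.4   (calcium)
  x1, x2, x3 ≥ 0.
The optimal basis is {molasses, fish meal}; cottonseed meal drops out. Binding constraints: lysine and calcium.
That vertex is x1 = 4.369, x2 = 1.018.
Total cost: 0.24·4.369 + 1.56·1.018 = 2.6366.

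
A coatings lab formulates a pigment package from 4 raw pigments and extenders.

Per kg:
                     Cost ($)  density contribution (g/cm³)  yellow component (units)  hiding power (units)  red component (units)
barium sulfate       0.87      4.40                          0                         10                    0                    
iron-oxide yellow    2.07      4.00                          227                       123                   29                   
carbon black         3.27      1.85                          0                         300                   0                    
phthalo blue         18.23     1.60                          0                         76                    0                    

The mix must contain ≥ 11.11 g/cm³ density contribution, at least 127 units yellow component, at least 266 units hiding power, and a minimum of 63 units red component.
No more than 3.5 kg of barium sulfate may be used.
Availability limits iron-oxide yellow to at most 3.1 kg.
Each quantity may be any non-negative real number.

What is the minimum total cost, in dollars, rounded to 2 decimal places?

$4.98

Let x1 = kg of barium sulfate, x2 = kg of iron-oxide yellow, x3 = kg of carbon black, x4 = kg of phthalo blue.
Minimise 0.87x1 + 2.07x2 + 3.27x3 + 18.23x4 subject to:
  4.4x1 + 4x2 + 1.85x3 + 1.6x4 ≥ 11.11   (density contribution)
  227x2 ≥ 127   (yellow component)
  10x1 + 123x2 + 300x3 + 76x4 ≥ 266   (hiding power)
  29x2 ≥ 63   (red component)
  x1 ≤ 3.5
  x2 ≤ 3.1
  x1, x2, x3, x4 ≥ 0.
At the optimum only barium sulfate, iron-oxide yellow are positive (carbon black, phthalo blue = 0). The density contribution and red component requirements are met with equality.
That vertex is x1 = 0.55008, x2 = 2.1724.
Cost = 0.87·0.55008 + 2.07·2.1724 = 4.9754.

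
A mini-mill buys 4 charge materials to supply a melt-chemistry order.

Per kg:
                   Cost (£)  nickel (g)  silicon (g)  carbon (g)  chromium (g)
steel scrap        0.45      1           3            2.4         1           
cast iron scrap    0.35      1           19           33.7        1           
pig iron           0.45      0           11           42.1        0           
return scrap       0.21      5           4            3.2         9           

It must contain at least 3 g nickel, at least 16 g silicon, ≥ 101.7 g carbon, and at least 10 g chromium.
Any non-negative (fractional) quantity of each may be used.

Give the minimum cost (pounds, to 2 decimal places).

Let x1 = kg of steel scrap, x2 = kg of cast iron scrap, x3 = kg of pig iron, x4 = kg of return scrap.
min 0.45x1 + 0.35x2 + 0.45x3 + 0.21x4 subject to:
  1x1 + 1x2 + 5x4 ≥ 3   (nickel)
  3x1 + 19x2 + 11x3 + 4x4 ≥ 16   (silicon)
  2.4x1 + 33.7x2 + 42.1x3 + 3.2x4 ≥ 101.7   (carbon)
  1x1 + 1x2 + 9x4 ≥ 10   (chromium)
  x1, x2, x3, x4 ≥ 0.
At the optimum only cast iron scrap, return scrap are positive (steel scrap, pig iron = 0). Binding constraints: carbon and chromium.
That vertex is x2 = 2.943, x4 = 0.7841.
Total cost: 0.35·2.943 + 0.21·0.7841 = 1.1947.

£1.19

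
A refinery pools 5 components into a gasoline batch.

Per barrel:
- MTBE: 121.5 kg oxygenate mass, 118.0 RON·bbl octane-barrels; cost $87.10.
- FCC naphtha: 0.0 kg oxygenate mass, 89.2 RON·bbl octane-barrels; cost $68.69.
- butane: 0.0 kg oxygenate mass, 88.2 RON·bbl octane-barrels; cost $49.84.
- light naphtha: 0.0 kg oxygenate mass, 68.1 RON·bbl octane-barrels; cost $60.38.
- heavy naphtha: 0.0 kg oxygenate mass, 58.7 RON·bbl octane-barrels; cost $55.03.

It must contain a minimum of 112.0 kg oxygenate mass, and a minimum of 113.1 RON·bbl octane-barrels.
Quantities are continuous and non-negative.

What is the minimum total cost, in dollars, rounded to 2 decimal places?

Let x1 = barrels of MTBE, x2 = barrels of FCC naphtha, x3 = barrels of butane, x4 = barrels of light naphtha, x5 = barrels of heavy naphtha.
Minimize 87.1x1 + 68.69x2 + 49.84x3 + 60.38x4 + 55.03x5 s.t.:
  121.5x1 ≥ 112   (oxygenate mass)
  118x1 + 89.2x2 + 88.2x3 + 68.1x4 + 58.7x5 ≥ 113.1   (octane-barrels)
  x1, x2, x3, x4, x5 ≥ 0.
The cheapest feasible vertex uses only MTBE, butane; FCC naphtha, light naphtha, heavy naphtha are not used. Binding constraints: oxygenate mass and octane-barrels.
Optimal quantities: MTBE = 0.9218 barrels, butane = 0.04905 barrels.
Total cost: 87.1·0.9218 + 49.84·0.04905 = 82.7334.

$82.73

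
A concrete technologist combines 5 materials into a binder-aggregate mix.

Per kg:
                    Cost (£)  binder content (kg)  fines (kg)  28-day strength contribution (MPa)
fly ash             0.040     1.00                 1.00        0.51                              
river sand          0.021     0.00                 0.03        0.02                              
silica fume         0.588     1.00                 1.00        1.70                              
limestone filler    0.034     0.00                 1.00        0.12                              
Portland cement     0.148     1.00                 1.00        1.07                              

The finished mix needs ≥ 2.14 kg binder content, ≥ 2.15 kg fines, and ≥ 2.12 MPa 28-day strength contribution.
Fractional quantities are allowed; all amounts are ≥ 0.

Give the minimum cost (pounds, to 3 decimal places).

Treat it as an LP. Let x1 = kg of fly ash, x2 = kg of river sand, x3 = kg of silica fume, x4 = kg of limestone filler, x5 = kg of Portland cement.
min 0.04x1 + 0.021x2 + 0.588x3 + 0.034x4 + 0.148x5 s.t.:
  1x1 + 1x3 + 1x5 ≥ 2.14   (binder content)
  1x1 + 0.03x2 + 1x3 + 1x4 + 1x5 ≥ 2.15   (fines)
  0.51x1 + 0.02x2 + 1.7x3 + 0.12x4 + 1.07x5 ≥ 2.12   (28-day strength contribution)
  x1, x2, x3, x4, x5 ≥ 0.
The optimal basis is {fly ash}; river sand, silica fume, limestone filler, Portland cement drop out. There the 28-day strength contribution constraint is tight.
So fly ash = 4.157 kg.
Cost = 0.04·4.157 = 0.16628.

£0.166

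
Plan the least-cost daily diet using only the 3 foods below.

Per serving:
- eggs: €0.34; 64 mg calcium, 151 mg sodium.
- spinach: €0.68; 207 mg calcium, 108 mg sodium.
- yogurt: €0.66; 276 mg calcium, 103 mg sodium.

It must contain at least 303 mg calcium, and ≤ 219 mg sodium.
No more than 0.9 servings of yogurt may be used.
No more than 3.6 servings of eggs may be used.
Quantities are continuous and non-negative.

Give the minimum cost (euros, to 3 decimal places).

€0.773

Let x1 = servings of eggs, x2 = servings of spinach, x3 = servings of yogurt.
min 0.34x1 + 0.68x2 + 0.66x3 s.t.:
  64x1 + 207x2 + 276x3 ≥ 303   (calcium)
  151x1 + 108x2 + 103x3 ≤ 219   (sodium)
  x3 ≤ 0.9
  x1 ≤ 3.6
  x1, x2, x3 ≥ 0.
The minimum-cost mix takes nothing from eggs — only spinach, yogurt. There the calcium and the yogurt cap constraints are tight.
Optimal quantities: spinach = 0.2638 servings, yogurt = 0.9 servings.
Cost = 0.68·0.2638 + 0.66·0.9 = 0.77338.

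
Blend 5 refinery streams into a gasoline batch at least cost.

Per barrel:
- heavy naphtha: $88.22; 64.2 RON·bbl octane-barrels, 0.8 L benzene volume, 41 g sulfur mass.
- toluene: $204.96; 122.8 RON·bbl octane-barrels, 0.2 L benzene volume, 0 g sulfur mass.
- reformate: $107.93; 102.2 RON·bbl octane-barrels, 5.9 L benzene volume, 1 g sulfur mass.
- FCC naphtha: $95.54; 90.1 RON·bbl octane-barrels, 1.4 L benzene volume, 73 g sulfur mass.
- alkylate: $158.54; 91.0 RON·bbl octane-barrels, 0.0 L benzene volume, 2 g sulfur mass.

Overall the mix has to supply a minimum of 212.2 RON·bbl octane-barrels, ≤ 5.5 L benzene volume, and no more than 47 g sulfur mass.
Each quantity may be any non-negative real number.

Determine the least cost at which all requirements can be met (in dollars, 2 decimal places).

$271.79

Set it up as a linear program. Let x1 = barrels of heavy naphtha, x2 = barrels of toluene, x3 = barrels of reformate, x4 = barrels of FCC naphtha, x5 = barrels of alkylate.
Minimize 88.22x1 + 204.96x2 + 107.93x3 + 95.54x4 + 158.54x5 s.t.:
  64.2x1 + 122.8x2 + 102.2x3 + 90.1x4 + 91x5 ≥ 212.2   (octane-barrels)
  0.8x1 + 0.2x2 + 5.9x3 + 1.4x4 ≤ 5.5   (benzene volume)
  41x1 + 1x3 + 73x4 + 2x5 ≤ 47   (sulfur mass)
  x1, x2, x3, x4, x5 ≥ 0.
The optimal basis is {toluene, reformate, FCC naphtha}; heavy naphtha, alkylate drop out. Binding constraints: octane-barrels, benzene volume, sulfur mass.
That vertex is x2 = 0.63031, x3 = 0.76053, x4 = 0.63342.
Total cost: 204.96·0.63031 + 107.93·0.76053 + 95.54·0.63342 = 271.7893.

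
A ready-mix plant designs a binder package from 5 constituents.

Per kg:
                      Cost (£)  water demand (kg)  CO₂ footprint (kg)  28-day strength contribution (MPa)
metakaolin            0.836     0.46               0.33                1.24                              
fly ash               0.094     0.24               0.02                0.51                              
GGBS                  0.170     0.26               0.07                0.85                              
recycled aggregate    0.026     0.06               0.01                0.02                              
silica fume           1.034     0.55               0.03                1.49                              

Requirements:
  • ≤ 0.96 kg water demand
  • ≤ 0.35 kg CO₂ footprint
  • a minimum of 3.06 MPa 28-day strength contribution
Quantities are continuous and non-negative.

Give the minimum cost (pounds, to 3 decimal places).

Treat it as an LP. Let x1 = kg of metakaolin, x2 = kg of fly ash, x3 = kg of GGBS, x4 = kg of recycled aggregate, x5 = kg of silica fume.
min 0.836x1 + 0.094x2 + 0.17x3 + 0.026x4 + 1.034x5 s.t.:
  0.46x1 + 0.24x2 + 0.26x3 + 0.06x4 + 0.55x5 ≤ 0.96   (water demand)
  0.33x1 + 0.02x2 + 0.07x3 + 0.01x4 + 0.03x5 ≤ 0.35   (CO₂ footprint)
  1.24x1 + 0.51x2 + 0.85x3 + 0.02x4 + 1.49x5 ≥ 3.06   (28-day strength contribution)
  x1, x2, x3, x4, x5 ≥ 0.
The cheapest feasible vertex uses only fly ash, GGBS; metakaolin, recycled aggregate, silica fume are not used. The water demand and 28-day strength contribution requirements are met with equality.
Optimal quantities: fly ash = 0.2857 kg, GGBS = 3.429 kg.
Total cost: 0.094·0.2857 + 0.17·3.429 = 0.60979.

£0.610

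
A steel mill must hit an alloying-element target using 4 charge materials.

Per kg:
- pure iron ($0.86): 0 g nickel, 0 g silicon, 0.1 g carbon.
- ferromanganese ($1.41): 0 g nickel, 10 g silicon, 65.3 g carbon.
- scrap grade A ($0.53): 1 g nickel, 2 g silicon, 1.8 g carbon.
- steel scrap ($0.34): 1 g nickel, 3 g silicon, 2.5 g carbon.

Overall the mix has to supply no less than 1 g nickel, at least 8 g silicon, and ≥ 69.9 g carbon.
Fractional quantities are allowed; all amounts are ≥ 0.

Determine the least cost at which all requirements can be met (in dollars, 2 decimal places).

Treat it as an LP. Let x1 = kg of pure iron, x2 = kg of ferromanganese, x3 = kg of scrap grade A, x4 = kg of steel scrap.
min 0.86x1 + 1.41x2 + 0.53x3 + 0.34x4 subject to:
  1x3 + 1x4 ≥ 1   (nickel)
  10x2 + 2x3 + 3x4 ≥ 8   (silicon)
  0.1x1 + 65.3x2 + 1.8x3 + 2.5x4 ≥ 69.9   (carbon)
  x1, x2, x3, x4 ≥ 0.
The cheapest feasible vertex uses only ferromanganese, steel scrap; pure iron, scrap grade A are not used. There the nickel and carbon constraints are tight.
So ferromanganese = 1.032 kg, steel scrap = 1 kg.
Cost = 1.41·1.032 + 0.34·1 = 1.7951.

$1.80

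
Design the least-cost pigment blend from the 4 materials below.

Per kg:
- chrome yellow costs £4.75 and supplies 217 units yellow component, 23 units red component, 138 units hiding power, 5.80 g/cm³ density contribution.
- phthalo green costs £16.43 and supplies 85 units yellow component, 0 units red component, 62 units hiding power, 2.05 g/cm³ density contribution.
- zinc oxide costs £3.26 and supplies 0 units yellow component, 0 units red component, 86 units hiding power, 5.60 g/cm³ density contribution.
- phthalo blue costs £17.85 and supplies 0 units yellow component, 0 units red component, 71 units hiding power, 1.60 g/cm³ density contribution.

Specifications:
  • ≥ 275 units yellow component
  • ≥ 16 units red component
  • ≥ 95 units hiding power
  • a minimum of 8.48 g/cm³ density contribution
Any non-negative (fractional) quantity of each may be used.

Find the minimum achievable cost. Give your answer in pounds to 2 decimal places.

£6.68

Let x1 = kg of chrome yellow, x2 = kg of phthalo green, x3 = kg of zinc oxide, x4 = kg of phthalo blue.
Minimise 4.75x1 + 16.43x2 + 3.26x3 + 17.85x4 s.t.:
  217x1 + 85x2 ≥ 275   (yellow component)
  23x1 ≥ 16   (red component)
  138x1 + 62x2 + 86x3 + 71x4 ≥ 95   (hiding power)
  5.8x1 + 2.05x2 + 5.6x3 + 1.6x4 ≥ 8.48   (density contribution)
  x1, x2, x3, x4 ≥ 0.
The cheapest feasible vertex uses only chrome yellow, zinc oxide; phthalo green, phthalo blue are not used. There the yellow component and density contribution constraints are tight.
Solving gives x1 = 1.267, x3 = 0.2017.
Total cost: 4.75·1.267 + 3.26·0.2017 = 6.6758.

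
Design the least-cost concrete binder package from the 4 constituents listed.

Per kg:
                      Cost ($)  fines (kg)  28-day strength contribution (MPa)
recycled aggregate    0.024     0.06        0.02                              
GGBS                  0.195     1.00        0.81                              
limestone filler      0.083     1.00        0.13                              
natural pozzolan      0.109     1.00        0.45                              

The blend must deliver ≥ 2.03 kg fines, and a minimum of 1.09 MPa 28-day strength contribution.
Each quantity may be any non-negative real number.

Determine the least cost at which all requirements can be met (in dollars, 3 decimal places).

Let x1 = kg of recycled aggregate, x2 = kg of GGBS, x3 = kg of limestone filler, x4 = kg of natural pozzolan.
min 0.024x1 + 0.195x2 + 0.083x3 + 0.109x4 subject to:
  0.06x1 + 1x2 + 1x3 + 1x4 ≥ 2.03   (fines)
  0.02x1 + 0.81x2 + 0.13x3 + 0.45x4 ≥ 1.09   (28-day strength contribution)
  x1, x2, x3, x4 ≥ 0.
The optimal basis is {GGBS, natural pozzolan}; recycled aggregate, limestone filler drop out. Binding constraints: fines and 28-day strength contribution.
Optimal quantities: GGBS = 0.4903 kg, natural pozzolan = 1.54 kg.
Objective = 0.195·0.4903 + 0.109·1.54 = 0.26347.

$0.263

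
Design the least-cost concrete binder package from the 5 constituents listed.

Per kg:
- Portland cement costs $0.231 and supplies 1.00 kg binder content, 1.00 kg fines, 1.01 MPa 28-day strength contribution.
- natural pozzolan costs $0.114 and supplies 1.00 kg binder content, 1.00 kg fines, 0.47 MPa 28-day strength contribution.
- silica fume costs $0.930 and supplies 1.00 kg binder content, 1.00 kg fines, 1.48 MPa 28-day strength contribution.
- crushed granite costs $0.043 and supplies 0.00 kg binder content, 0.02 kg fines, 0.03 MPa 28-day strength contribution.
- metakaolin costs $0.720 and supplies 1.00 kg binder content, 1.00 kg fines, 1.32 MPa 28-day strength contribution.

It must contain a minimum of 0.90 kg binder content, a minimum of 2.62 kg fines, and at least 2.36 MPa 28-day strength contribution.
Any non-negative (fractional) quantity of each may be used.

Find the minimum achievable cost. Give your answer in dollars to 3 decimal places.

$0.543

This is a linear program. Let x1 = kg of Portland cement, x2 = kg of natural pozzolan, x3 = kg of silica fume, x4 = kg of crushed granite, x5 = kg of metakaolin.
Minimise 0.231x1 + 0.114x2 + 0.93x3 + 0.043x4 + 0.72x5 with:
  1x1 + 1x2 + 1x3 + 1x5 ≥ 0.9   (binder content)
  1x1 + 1x2 + 1x3 + 0.02x4 + 1x5 ≥ 2.62   (fines)
  1.01x1 + 0.47x2 + 1.48x3 + 0.03x4 + 1.32x5 ≥ 2.36   (28-day strength contribution)
  x1, x2, x3, x4, x5 ≥ 0.
The minimum-cost mix takes nothing from silica fume, crushed granite, metakaolin — only Portland cement, natural pozzolan. Binding constraints: fines and 28-day strength contribution.
That vertex is x1 = 2.09, x2 = 0.53.
Total cost: 0.231·2.09 + 0.114·0.53 = 0.54321.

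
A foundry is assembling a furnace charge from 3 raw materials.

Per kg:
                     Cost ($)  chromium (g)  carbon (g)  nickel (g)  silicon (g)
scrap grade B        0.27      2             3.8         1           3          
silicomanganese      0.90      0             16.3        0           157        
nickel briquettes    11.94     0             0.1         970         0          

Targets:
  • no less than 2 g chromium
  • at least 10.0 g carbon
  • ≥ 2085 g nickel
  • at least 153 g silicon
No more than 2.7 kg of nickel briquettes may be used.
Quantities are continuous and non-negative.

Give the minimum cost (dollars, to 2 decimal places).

$26.78

This is a linear program. Let x1 = kg of scrap grade B, x2 = kg of silicomanganese, x3 = kg of nickel briquettes.
min 0.27x1 + 0.9x2 + 11.94x3 s.t.:
  2x1 ≥ 2   (chromium)
  3.8x1 + 16.3x2 + 0.1x3 ≥ 10   (carbon)
  1x1 + 970x3 ≥ 2085   (nickel)
  3x1 + 157x2 ≥ 153   (silicon)
  x3 ≤ 2.7
  x1, x2, x3 ≥ 0.
The optimal mix uses every input. The chromium, nickel, silicon requirements are met with equality.
That vertex is x1 = 1, x2 = 0.9554, x3 = 2.148.
Total cost: 0.27·1 + 0.9·0.9554 + 11.94·2.148 = 26.7770.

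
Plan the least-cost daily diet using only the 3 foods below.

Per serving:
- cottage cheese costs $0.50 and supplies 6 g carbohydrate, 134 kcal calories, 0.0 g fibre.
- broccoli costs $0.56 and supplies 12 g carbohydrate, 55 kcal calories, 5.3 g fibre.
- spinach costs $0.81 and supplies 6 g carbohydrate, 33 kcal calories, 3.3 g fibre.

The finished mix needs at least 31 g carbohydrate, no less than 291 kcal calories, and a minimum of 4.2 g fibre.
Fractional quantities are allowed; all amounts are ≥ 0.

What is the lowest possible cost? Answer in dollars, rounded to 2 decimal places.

Set it up as a linear program. Let x1 = servings of cottage cheese, x2 = servings of broccoli, x3 = servings of spinach.
Minimise 0.5x1 + 0.56x2 + 0.81x3 s.t.:
  6x1 + 12x2 + 6x3 ≥ 31   (carbohydrate)
  134x1 + 55x2 + 33x3 ≥ 291   (calories)
  5.3x2 + 3.3x3 ≥ 4.2   (fibre)
  x1, x2, x3 ≥ 0.
At the optimum only cottage cheese, broccoli are positive (spinach = 0). Binding constraints: carbohydrate and calories.
That vertex is x1 = 1.398, x2 = 1.884.
Objective = 0.5·1.398 + 0.56·1.884 = 1.7540.

$1.75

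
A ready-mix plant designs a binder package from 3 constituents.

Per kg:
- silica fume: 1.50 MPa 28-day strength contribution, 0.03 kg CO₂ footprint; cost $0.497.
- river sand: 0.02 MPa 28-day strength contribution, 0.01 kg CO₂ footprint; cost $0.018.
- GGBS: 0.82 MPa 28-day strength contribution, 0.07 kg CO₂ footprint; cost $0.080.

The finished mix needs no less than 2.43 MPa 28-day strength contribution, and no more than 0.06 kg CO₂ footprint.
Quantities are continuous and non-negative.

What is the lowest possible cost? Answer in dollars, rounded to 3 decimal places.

$0.764

Set it up as a linear program. Let x1 = kg of silica fume, x2 = kg of river sand, x3 = kg of GGBS.
Minimize 0.497x1 + 0.018x2 + 0.08x3 s.t.:
  1.5x1 + 0.02x2 + 0.82x3 ≥ 2.43   (28-day strength contribution)
  0.03x1 + 0.01x2 + 0.07x3 ≤ 0.06   (CO₂ footprint)
  x1, x2, x3 ≥ 0.
The minimum-cost mix takes nothing from river sand — only silica fume, GGBS. There the 28-day strength contribution and CO₂ footprint constraints are tight.
So silica fume = 1.5037 kg, GGBS = 0.21269 kg.
Total cost: 0.497·1.5037 + 0.08·0.21269 = 0.76435.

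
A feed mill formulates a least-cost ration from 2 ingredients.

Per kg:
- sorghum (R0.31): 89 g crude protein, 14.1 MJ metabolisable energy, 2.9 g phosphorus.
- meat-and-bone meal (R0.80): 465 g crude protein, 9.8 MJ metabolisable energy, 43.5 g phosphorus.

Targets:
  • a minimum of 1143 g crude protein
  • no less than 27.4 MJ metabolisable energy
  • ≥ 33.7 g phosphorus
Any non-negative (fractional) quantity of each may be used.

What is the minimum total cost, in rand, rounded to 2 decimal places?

This is a linear program. Let x1 = kg of sorghum, x2 = kg of meat-and-bone meal.
min 0.31x1 + 0.8x2 with:
  89x1 + 465x2 ≥ 1143   (crude protein)
  14.1x1 + 9.8x2 ≥ 27.4   (metabolisable energy)
  2.9x1 + 43.5x2 ≥ 33.7   (phosphorus)
  x1, x2 ≥ 0.
Both inputs are positive at the optimum. Binding constraints: crude protein and metabolisable energy.
So sorghum = 0.2709 kg, meat-and-bone meal = 2.406 kg.
Total cost: 0.31·0.2709 + 0.8·2.406 = 2.0088.

R2.01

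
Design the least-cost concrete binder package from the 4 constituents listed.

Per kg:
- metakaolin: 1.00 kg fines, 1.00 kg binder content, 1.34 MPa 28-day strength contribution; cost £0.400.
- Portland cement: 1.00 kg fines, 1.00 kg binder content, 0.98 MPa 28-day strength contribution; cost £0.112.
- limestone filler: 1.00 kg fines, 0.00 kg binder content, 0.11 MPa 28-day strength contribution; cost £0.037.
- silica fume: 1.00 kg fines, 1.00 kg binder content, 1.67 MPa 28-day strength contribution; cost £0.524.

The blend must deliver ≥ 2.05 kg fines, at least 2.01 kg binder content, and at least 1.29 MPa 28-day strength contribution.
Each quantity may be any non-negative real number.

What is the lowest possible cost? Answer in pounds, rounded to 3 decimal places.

Let x1 = kg of metakaolin, x2 = kg of Portland cement, x3 = kg of limestone filler, x4 = kg of silica fume.
Minimize 0.4x1 + 0.112x2 + 0.037x3 + 0.524x4 s.t.:
  1x1 + 1x2 + 1x3 + 1x4 ≥ 2.05   (fines)
  1x1 + 1x2 + 1x4 ≥ 2.01   (binder content)
  1.34x1 + 0.98x2 + 0.11x3 + 1.67x4 ≥ 1.29   (28-day strength contribution)
  x1, x2, x3, x4 ≥ 0.
The optimal basis is {Portland cement, limestone filler}; metakaolin, silica fume drop out. There the fines and binder content constraints are tight.
So Portland cement = 2.01 kg, limestone filler = 0.04 kg.
Objective = 0.112·2.01 + 0.037·0.04 = 0.22660.

£0.227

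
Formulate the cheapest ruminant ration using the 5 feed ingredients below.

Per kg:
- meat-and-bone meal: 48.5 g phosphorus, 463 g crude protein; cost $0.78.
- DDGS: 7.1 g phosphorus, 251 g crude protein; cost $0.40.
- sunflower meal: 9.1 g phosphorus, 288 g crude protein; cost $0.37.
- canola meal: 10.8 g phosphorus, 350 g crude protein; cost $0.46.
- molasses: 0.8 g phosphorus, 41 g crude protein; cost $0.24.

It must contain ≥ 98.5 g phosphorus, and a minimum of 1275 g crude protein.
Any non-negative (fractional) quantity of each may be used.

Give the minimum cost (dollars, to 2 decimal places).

This is a linear program. Let x1 = kg of meat-and-bone meal, x2 = kg of DDGS, x3 = kg of sunflower meal, x4 = kg of canola meal, x5 = kg of molasses.
min 0.78x1 + 0.4x2 + 0.37x3 + 0.46x4 + 0.24x5 s.t.:
  48.5x1 + 7.1x2 + 9.1x3 + 10.8x4 + 0.8x5 ≥ 98.5   (phosphorus)
  463x1 + 251x2 + 288x3 + 350x4 + 41x5 ≥ 1275   (crude protein)
  x1, x2, x3, x4, x5 ≥ 0.
The cheapest feasible vertex uses only meat-and-bone meal, sunflower meal; DDGS, canola meal, molasses are not used. The phosphorus and crude protein requirements are met with equality.
So meat-and-bone meal = 1.719 kg, sunflower meal = 1.664 kg.
Cost = 0.78·1.719 + 0.37·1.664 = 1.9565.

$1.96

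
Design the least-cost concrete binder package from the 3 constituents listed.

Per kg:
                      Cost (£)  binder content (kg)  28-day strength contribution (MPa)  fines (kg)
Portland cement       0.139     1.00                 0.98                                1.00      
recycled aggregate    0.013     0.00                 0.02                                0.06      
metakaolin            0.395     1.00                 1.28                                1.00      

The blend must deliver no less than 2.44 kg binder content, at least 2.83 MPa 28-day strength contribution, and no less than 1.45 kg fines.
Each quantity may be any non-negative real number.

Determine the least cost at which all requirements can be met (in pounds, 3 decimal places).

£0.401

Let x1 = kg of Portland cement, x2 = kg of recycled aggregate, x3 = kg of metakaolin.
Minimise 0.139x1 + 0.013x2 + 0.395x3 with:
  1x1 + 1x3 ≥ 2.44   (binder content)
  0.98x1 + 0.02x2 + 1.28x3 ≥ 2.83   (28-day strength contribution)
  1x1 + 0.06x2 + 1x3 ≥ 1.45   (fines)
  x1, x2, x3 ≥ 0.
The minimum-cost mix takes nothing from recycled aggregate, metakaolin — only Portland cement. The 28-day strength contribution requirement is met with equality.
That vertex is x1 = 2.888.
Objective = 0.139·2.888 = 0.40143.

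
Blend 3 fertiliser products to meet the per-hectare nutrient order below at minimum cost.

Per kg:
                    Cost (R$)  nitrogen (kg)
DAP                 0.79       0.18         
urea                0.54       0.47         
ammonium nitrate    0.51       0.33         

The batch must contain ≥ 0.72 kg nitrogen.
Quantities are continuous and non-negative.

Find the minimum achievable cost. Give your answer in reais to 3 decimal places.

Let x1 = kg of DAP, x2 = kg of urea, x3 = kg of ammonium nitrate.
min 0.79x1 + 0.54x2 + 0.51x3 subject to:
  0.18x1 + 0.47x2 + 0.33x3 ≥ 0.72   (nitrogen)
  x1, x2, x3 ≥ 0.
The minimum-cost mix takes nothing from DAP, ammonium nitrate — only urea. There the nitrogen constraint is tight.
Optimal quantities: urea = 1.532 kg.
Objective = 0.54·1.532 = 0.82728.

R$0.827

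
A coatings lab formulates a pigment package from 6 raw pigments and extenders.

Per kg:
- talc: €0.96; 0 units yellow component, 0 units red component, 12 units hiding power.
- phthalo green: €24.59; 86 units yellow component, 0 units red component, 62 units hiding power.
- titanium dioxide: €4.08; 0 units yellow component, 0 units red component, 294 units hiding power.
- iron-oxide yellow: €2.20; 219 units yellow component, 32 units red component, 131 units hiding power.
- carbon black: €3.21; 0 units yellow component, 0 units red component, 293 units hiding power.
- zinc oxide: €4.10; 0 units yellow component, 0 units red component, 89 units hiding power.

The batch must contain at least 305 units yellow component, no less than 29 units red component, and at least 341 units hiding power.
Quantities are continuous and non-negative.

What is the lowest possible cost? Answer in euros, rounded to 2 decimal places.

This is a linear program. Let x1 = kg of talc, x2 = kg of phthalo green, x3 = kg of titanium dioxide, x4 = kg of iron-oxide yellow, x5 = kg of carbon black, x6 = kg of zinc oxide.
min 0.96x1 + 24.59x2 + 4.08x3 + 2.2x4 + 3.21x5 + 4.1x6 subject to:
  86x2 + 219x4 ≥ 305   (yellow component)
  32x4 ≥ 29   (red component)
  12x1 + 62x2 + 294x3 + 131x4 + 293x5 + 89x6 ≥ 341   (hiding power)
  x1, x2, x3, x4, x5, x6 ≥ 0.
The cheapest feasible vertex uses only iron-oxide yellow, carbon black; talc, phthalo green, titanium dioxide, zinc oxide are not used. There the yellow component and hiding power constraints are tight.
Solving gives x4 = 1.393, x5 = 0.5412.
Hence cost = 2.2·1.393 + 3.21·0.5412 = €4.8019.

€4.80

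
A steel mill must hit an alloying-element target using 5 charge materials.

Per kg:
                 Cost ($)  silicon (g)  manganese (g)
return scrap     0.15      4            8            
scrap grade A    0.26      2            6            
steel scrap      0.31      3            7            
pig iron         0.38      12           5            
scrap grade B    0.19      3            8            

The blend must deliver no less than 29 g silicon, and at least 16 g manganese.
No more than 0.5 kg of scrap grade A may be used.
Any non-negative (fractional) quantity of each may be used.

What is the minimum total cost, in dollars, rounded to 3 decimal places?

$0.933

Let x1 = kg of return scrap, x2 = kg of scrap grade A, x3 = kg of steel scrap, x4 = kg of pig iron, x5 = kg of scrap grade B.
Minimise 0.15x1 + 0.26x2 + 0.31x3 + 0.38x4 + 0.19x5 subject to:
  4x1 + 2x2 + 3x3 + 12x4 + 3x5 ≥ 29   (silicon)
  8x1 + 6x2 + 7x3 + 5x4 + 8x5 ≥ 16   (manganese)
  x2 ≤ 0.5
  x1, x2, x3, x4, x5 ≥ 0.
The cheapest feasible vertex uses only return scrap, pig iron; scrap grade A, steel scrap, scrap grade B are not used. The silicon and manganese requirements are met with equality.
So return scrap = 0.6184 kg, pig iron = 2.211 kg.
Total cost: 0.15·0.6184 + 0.38·2.211 = 0.93294.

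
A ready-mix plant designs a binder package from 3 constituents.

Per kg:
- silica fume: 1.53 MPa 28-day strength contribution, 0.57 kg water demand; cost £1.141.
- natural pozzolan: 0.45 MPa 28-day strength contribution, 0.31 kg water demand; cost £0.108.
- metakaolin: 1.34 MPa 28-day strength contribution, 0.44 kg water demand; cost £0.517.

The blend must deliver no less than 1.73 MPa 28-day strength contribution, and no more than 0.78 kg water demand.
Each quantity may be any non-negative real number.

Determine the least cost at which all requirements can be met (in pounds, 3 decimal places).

Set it up as a linear program. Let x1 = kg of silica fume, x2 = kg of natural pozzolan, x3 = kg of metakaolin.
min 1.141x1 + 0.108x2 + 0.517x3 subject to:
  1.53x1 + 0.45x2 + 1.34x3 ≥ 1.73   (28-day strength contribution)
  0.57x1 + 0.31x2 + 0.44x3 ≤ 0.78   (water demand)
  x1, x2, x3 ≥ 0.
At the optimum only natural pozzolan, metakaolin are positive (silica fume = 0). The 28-day strength contribution and water demand requirements are met with equality.
That vertex is x2 = 1.306, x3 = 0.8523.
Cost = 0.108·1.306 + 0.517·0.8523 = 0.58169.

£0.582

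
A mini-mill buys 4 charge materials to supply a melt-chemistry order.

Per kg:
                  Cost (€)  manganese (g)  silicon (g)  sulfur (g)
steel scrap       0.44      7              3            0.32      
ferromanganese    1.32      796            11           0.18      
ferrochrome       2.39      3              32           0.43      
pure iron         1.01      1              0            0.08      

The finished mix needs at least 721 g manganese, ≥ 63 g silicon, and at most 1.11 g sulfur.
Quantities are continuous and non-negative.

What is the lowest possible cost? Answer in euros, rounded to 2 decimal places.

Set it up as a linear program. Let x1 = kg of steel scrap, x2 = kg of ferromanganese, x3 = kg of ferrochrome, x4 = kg of pure iron.
min 0.44x1 + 1.32x2 + 2.39x3 + 1.01x4 with:
  7x1 + 796x2 + 3x3 + 1x4 ≥ 721   (manganese)
  3x1 + 11x2 + 32x3 ≥ 63   (silicon)
  0.32x1 + 0.18x2 + 0.43x3 + 0.08x4 ≤ 1.11   (sulfur)
  x1, x2, x3, x4 ≥ 0.
The optimal basis is {ferromanganese, ferrochrome}; steel scrap, pure iron drop out. The manganese and silicon requirements are met with equality.
Solving gives x2 = 0.8995, x3 = 1.66.
Hence cost = 1.32·0.8995 + 2.39·1.66 = €5.1547.

€5.15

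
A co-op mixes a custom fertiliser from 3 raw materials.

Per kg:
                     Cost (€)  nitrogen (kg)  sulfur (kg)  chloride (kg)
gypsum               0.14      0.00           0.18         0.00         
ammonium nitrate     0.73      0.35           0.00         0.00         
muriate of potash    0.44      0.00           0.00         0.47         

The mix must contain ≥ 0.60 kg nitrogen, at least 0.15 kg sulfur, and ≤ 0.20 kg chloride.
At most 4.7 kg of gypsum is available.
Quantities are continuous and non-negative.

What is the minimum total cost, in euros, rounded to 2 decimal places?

€1.37

This is a linear program. Let x1 = kg of gypsum, x2 = kg of ammonium nitrate, x3 = kg of muriate of potash.
Minimise 0.14x1 + 0.73x2 + 0.44x3 subject to:
  0.35x2 ≥ 0.6   (nitrogen)
  0.18x1 ≥ 0.15   (sulfur)
  0.47x3 ≤ 0.2   (chloride)
  x1 ≤ 4.7
  x1, x2, x3 ≥ 0.
The cheapest feasible vertex uses only gypsum, ammonium nitrate; muriate of potash is not used. The nitrogen and sulfur requirements are met with equality.
Optimal quantities: gypsum = 0.8333 kg, ammonium nitrate = 1.714 kg.
Total cost: 0.14·0.8333 + 0.73·1.714 = 1.3679.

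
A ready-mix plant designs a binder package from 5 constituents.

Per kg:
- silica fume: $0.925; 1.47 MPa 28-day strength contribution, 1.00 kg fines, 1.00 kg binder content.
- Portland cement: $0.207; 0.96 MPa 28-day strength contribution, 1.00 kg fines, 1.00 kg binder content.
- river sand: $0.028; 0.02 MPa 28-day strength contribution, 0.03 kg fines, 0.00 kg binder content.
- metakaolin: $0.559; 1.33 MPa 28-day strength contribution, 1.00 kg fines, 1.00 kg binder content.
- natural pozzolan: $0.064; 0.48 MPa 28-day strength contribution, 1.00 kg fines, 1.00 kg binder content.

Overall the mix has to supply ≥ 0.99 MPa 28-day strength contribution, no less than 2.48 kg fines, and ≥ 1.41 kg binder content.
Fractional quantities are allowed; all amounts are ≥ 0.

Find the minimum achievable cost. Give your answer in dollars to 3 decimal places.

$0.159

Set it up as a linear program. Let x1 = kg of silica fume, x2 = kg of Portland cement, x3 = kg of river sand, x4 = kg of metakaolin, x5 = kg of natural pozzolan.
Minimize 0.925x1 + 0.207x2 + 0.028x3 + 0.559x4 + 0.064x5 subject to:
  1.47x1 + 0.96x2 + 0.02x3 + 1.33x4 + 0.48x5 ≥ 0.99   (28-day strength contribution)
  1x1 + 1x2 + 0.03x3 + 1x4 + 1x5 ≥ 2.48   (fines)
  1x1 + 1x2 + 1x4 + 1x5 ≥ 1.41   (binder content)
  x1, x2, x3, x4, x5 ≥ 0.
At the optimum only natural pozzolan is positive (silica fume, Portland cement, river sand, metakaolin = 0). Binding constraint: fines.
That vertex is x5 = 2.48.
Total cost: 0.064·2.48 = 0.15872.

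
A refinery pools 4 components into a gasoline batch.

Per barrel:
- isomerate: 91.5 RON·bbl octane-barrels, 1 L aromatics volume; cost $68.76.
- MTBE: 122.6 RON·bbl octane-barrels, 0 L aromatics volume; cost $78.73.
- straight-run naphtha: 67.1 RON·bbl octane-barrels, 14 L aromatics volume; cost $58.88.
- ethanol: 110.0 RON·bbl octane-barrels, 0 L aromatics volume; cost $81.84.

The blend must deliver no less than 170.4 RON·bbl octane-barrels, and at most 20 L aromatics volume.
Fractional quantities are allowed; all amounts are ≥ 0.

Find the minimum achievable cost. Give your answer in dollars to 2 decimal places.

$109.43

Let x1 = barrels of isomerate, x2 = barrels of MTBE, x3 = barrels of straight-run naphtha, x4 = barrels of ethanol.
min 68.76x1 + 78.73x2 + 58.88x3 + 81.84x4 subject to:
  91.5x1 + 122.6x2 + 67.1x3 + 110x4 ≥ 170.4   (octane-barrels)
  1x1 + 14x3 ≤ 20   (aromatics volume)
  x1, x2, x3, x4 ≥ 0.
The optimal basis is {MTBE}; isomerate, straight-run naphtha, ethanol drop out. The octane-barrels requirement is met with equality.
That vertex is x2 = 1.39.
Objective = 78.73·1.39 = 109.4347.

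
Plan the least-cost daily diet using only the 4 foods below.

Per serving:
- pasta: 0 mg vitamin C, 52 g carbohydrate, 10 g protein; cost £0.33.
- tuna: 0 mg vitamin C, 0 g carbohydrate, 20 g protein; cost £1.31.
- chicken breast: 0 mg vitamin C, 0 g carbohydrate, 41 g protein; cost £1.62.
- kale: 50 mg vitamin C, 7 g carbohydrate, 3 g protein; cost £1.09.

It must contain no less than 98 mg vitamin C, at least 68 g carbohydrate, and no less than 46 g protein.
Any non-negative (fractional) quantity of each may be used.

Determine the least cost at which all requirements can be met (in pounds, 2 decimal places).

Treat it as an LP. Let x1 = servings of pasta, x2 = servings of tuna, x3 = servings of chicken breast, x4 = servings of kale.
min 0.33x1 + 1.31x2 + 1.62x3 + 1.09x4 subject to:
  50x4 ≥ 98   (vitamin C)
  52x1 + 7x4 ≥ 68   (carbohydrate)
  10x1 + 20x2 + 41x3 + 3x4 ≥ 46   (protein)
  x1, x2, x3, x4 ≥ 0.
The minimum-cost mix takes nothing from tuna, chicken breast — only pasta, kale. Binding constraints: vitamin C and protein.
So pasta = 4.012 servings, kale = 1.96 servings.
Total cost: 0.33·4.012 + 1.09·1.96 = 3.4604.

£3.46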